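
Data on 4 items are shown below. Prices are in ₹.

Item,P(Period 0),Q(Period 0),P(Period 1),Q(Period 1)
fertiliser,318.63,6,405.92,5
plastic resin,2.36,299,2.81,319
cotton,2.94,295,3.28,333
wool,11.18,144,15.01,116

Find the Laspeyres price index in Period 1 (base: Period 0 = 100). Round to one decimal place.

125.7

Laspeyres price index uses base-period quantities as weights.
ΣP(Period 1)·Q(Period 0) = 405.92×6 + 2.81×299 + 3.28×295 + 15.01×144 = 2435.52 + 840.19 + 967.6 + 2161.44 = 6404.75
ΣP(Period 0)·Q(Period 0) = 318.63×6 + 2.36×299 + 2.94×295 + 11.18×144 = 1911.78 + 705.64 + 867.3 + 1609.92 = 5094.64
Index = 6404.75 / 5094.64 × 100 = 125.7155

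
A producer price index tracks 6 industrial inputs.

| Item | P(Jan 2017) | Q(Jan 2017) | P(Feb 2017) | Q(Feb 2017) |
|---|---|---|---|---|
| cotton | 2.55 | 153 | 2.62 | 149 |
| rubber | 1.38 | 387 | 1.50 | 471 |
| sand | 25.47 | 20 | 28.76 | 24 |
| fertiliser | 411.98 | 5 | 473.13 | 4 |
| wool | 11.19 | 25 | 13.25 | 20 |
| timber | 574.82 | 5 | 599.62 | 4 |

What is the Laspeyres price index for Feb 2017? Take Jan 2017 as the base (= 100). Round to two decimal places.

Laspeyres price index uses base-period quantities as weights.
ΣP(Feb 2017)·Q(Jan 2017) = 2.62×153 + 1.50×387 + 28.76×20 + 473.13×5 + 13.25×25 + 599.62×5 = 400.86 + 580.5 + 575.2 + 2365.65 + 331.25 + 2998.1 = 7251.56
ΣP(Jan 2017)·Q(Jan 2017) = 2.55×153 + 1.38×387 + 25.47×20 + 411.98×5 + 11.19×25 + 574.82×5 = 390.15 + 534.06 + 509.4 + 2059.9 + 279.75 + 2874.1 = 6647.36
Index = 7251.56 / 6647.36 × 100 = 109.0893

109.09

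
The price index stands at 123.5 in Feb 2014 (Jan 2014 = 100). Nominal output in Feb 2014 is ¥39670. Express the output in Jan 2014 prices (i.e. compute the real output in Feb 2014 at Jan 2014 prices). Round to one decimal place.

Real = Nominal ÷ (Index/100) = 39670 ÷ (123.5/100)
     = 39670 ÷ 1.235 = 32121.4575

32121.5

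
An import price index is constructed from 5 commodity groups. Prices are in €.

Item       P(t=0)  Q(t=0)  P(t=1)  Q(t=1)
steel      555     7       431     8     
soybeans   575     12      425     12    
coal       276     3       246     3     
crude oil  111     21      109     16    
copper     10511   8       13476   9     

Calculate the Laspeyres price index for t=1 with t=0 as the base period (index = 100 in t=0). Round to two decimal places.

121.34

Laspeyres price index uses base-period quantities as weights.
ΣP(t=1)·Q(t=0) = 431×7 + 425×12 + 246×3 + 109×21 + 13476×8 = 3017 + 5100 + 738 + 2289 + 107808 = 118952
ΣP(t=0)·Q(t=0) = 555×7 + 575×12 + 276×3 + 111×21 + 10511×8 = 3885 + 6900 + 828 + 2331 + 84088 = 98032
Index = 118952 / 98032 × 100 = 121.3400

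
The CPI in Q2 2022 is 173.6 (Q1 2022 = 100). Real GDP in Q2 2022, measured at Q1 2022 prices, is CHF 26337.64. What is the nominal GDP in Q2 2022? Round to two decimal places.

45722.14

Nominal = Real × (Index/100) = 26337.64 × (173.6/100)
        = 26337.64 × 1.736 = 45722.1430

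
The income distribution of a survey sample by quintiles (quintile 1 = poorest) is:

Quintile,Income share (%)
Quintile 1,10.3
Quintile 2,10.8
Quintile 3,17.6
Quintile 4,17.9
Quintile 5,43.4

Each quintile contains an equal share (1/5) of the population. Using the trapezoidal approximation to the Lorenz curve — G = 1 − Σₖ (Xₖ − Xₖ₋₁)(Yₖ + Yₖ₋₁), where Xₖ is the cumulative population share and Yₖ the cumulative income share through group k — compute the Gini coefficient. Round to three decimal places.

Cumulative income shares Yₖ: 0.1030, 0.2110, 0.3870, 0.5660, 1.0000
Σ (Xₖ−Xₖ₋₁)(Yₖ+Yₖ₋₁) = (1/5)(0.1030+0.0000) + (1/5)(0.2110+0.1030) + (1/5)(0.3870+0.2110) + (1/5)(0.5660+0.3870) + (1/5)(1.0000+0.5660)
  = 0.0206 + 0.0628 + 0.1196 + 0.1906 + 0.3132 = 0.7068
G = 1 − 0.7068 = 0.2932

0.293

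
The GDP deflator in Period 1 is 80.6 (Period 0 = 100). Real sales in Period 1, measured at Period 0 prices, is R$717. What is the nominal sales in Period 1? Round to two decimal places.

577.90

Nominal = Real × (Index/100) = 717 × (80.6/100)
        = 717 × 0.806 = 577.9020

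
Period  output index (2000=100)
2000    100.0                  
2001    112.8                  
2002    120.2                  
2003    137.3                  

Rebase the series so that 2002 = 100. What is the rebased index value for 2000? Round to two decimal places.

83.19

Rebased(2000) = 100.0 / 120.2 × 100 = 83.1947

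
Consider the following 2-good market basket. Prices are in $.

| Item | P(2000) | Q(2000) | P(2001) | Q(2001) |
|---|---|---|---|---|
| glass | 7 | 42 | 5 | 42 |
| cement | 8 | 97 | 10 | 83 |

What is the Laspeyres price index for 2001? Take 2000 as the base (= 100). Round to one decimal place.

Laspeyres price index uses base-period quantities as weights.
ΣP(2001)·Q(2000) = 5×42 + 10×97 = 210 + 970 = 1180
ΣP(2000)·Q(2000) = 7×42 + 8×97 = 294 + 776 = 1070
Index = 1180 / 1070 × 100 = 110.2804

110.3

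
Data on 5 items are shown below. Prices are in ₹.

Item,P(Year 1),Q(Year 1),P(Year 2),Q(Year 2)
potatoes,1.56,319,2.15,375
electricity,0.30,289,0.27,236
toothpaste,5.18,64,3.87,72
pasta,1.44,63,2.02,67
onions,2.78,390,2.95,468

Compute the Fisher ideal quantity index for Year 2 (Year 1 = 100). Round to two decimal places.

Laspeyres component (base-period weights):
ΣP(Year 1)Q(Year 2) = 1.56×375 + 0.30×236 + 5.18×72 + 1.44×67 + 2.78×468 = 585 + 70.8 + 372.96 + 96.48 + 1301.04 = 2426.28
ΣP(Year 1)Q(Year 1) = 1.56×319 + 0.30×289 + 5.18×64 + 1.44×63 + 2.78×390 = 497.64 + 86.7 + 331.52 + 90.72 + 1084.2 = 2090.78
L = 2426.28 / 2090.78 × 100 = 116.0466
Paasche component (current-period weights):
ΣP(Year 2)Q(Year 2) = 2.15×375 + 0.27×236 + 3.87×72 + 2.02×67 + 2.95×468 = 806.25 + 63.72 + 278.64 + 135.34 + 1380.6 = 2664.55
ΣP(Year 2)Q(Year 1) = 2.15×319 + 0.27×289 + 3.87×64 + 2.02×63 + 2.95×390 = 685.85 + 78.03 + 247.68 + 127.26 + 1150.5 = 2289.32
P = 2664.55 / 2289.32 × 100 = 116.3905
Fisher = √(L × P) = √(116.0466 × 116.3905) = 116.2184

116.22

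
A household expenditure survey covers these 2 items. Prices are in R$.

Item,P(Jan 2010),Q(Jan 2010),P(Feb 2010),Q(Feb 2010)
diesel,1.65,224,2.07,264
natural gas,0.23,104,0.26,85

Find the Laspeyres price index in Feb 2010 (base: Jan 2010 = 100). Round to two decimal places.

Laspeyres price index uses base-period quantities as weights.
ΣP(Feb 2010)·Q(Jan 2010) = 2.07×224 + 0.26×104 = 463.68 + 27.04 = 490.72
ΣP(Jan 2010)·Q(Jan 2010) = 1.65×224 + 0.23×104 = 369.6 + 23.92 = 393.52
Index = 490.72 / 393.52 × 100 = 124.7001

124.70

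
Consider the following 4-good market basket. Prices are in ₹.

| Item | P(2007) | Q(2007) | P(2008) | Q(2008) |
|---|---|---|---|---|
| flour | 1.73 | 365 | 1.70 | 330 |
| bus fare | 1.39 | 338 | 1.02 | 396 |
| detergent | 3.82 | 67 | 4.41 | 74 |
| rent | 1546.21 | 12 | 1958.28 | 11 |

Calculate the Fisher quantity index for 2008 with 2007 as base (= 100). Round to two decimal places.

92.34

Laspeyres component (base-period weights):
ΣP(2007)Q(2008) = 1.73×330 + 1.39×396 + 3.82×74 + 1546.21×11 = 570.9 + 550.44 + 282.68 + 17008.31 = 18412.33
ΣP(2007)Q(2007) = 1.73×365 + 1.39×338 + 3.82×67 + 1546.21×12 = 631.45 + 469.82 + 255.94 + 18554.52 = 19911.73
L = 18412.33 / 19911.73 × 100 = 92.4698
Paasche component (current-period weights):
ΣP(2008)Q(2008) = 1.70×330 + 1.02×396 + 4.41×74 + 1958.28×11 = 561 + 403.92 + 326.34 + 21541.08 = 22832.34
ΣP(2008)Q(2007) = 1.70×365 + 1.02×338 + 4.41×67 + 1958.28×12 = 620.5 + 344.76 + 295.47 + 23499.36 = 24760.09
P = 22832.34 / 24760.09 × 100 = 92.2143
Fisher = √(L × P) = √(92.4698 × 92.2143) = 92.3419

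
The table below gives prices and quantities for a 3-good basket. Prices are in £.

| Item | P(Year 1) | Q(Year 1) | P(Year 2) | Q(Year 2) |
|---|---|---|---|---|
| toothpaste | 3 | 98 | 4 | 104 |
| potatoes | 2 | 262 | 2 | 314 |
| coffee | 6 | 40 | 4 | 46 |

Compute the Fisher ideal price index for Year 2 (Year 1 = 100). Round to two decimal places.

Laspeyres component (base-period weights):
ΣP(Year 2)Q(Year 1) = 4×98 + 2×262 + 4×40 = 392 + 524 + 160 = 1076
ΣP(Year 1)Q(Year 1) = 3×98 + 2×262 + 6×40 = 294 + 524 + 240 = 1058
L = 1076 / 1058 × 100 = 101.7013
Paasche component (current-period weights):
ΣP(Year 2)Q(Year 2) = 4×104 + 2×314 + 4×46 = 416 + 628 + 184 = 1228
ΣP(Year 1)Q(Year 2) = 3×104 + 2×314 + 6×46 = 312 + 628 + 276 = 1216
P = 1228 / 1216 × 100 = 100.9868
Fisher = √(L × P) = √(101.7013 × 100.9868) = 101.3435

101.34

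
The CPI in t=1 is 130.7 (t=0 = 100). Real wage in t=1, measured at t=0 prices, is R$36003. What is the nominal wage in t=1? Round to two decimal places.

Nominal = Real × (Index/100) = 36003 × (130.7/100)
        = 36003 × 1.307 = 47055.9210

47055.92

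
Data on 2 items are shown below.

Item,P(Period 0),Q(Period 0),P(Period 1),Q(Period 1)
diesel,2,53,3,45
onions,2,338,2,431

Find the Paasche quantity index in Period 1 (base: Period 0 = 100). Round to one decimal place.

119.4

Paasche quantity index uses current-period prices as weights.
ΣP(Period 1)·Q(Period 1) = 3×45 + 2×431 = 135 + 862 = 997
ΣP(Period 1)·Q(Period 0) = 3×53 + 2×338 = 159 + 676 = 835
Index = 997 / 835 × 100 = 119.4012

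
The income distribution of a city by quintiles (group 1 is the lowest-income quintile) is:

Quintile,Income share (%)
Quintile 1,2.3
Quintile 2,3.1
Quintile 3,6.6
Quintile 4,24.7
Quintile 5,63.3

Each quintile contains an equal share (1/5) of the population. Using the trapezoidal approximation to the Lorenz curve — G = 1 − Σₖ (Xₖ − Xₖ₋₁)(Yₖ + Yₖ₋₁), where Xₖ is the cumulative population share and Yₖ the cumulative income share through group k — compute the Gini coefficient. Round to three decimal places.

Cumulative income shares Yₖ: 0.0230, 0.0540, 0.1200, 0.3670, 1.0000
Σ (Xₖ−Xₖ₋₁)(Yₖ+Yₖ₋₁) = (1/5)(0.0230+0.0000) + (1/5)(0.0540+0.0230) + (1/5)(0.1200+0.0540) + (1/5)(0.3670+0.1200) + (1/5)(1.0000+0.3670)
  = 0.0046 + 0.0154 + 0.0348 + 0.0974 + 0.2734 = 0.4256
G = 1 − 0.4256 = 0.5744

0.574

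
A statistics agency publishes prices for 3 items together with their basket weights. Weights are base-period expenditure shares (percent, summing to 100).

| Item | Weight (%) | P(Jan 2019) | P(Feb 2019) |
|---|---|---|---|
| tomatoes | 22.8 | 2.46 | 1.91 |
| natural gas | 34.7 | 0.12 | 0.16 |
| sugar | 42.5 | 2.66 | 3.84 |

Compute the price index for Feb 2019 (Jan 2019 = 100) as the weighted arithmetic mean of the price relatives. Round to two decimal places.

125.32

tomatoes: 22.8 × (1.91/2.46) = 22.8 × 0.776423 = 17.7024
natural gas: 34.7 × (0.16/0.12) = 34.7 × 1.333333 = 46.2667
sugar: 42.5 × (3.84/2.66) = 42.5 × 1.443609 = 61.3534
Index = Σ wᵢ·(p₁ᵢ/p₀ᵢ) = 17.7024 + 46.2667 + 61.3534 = 125.3225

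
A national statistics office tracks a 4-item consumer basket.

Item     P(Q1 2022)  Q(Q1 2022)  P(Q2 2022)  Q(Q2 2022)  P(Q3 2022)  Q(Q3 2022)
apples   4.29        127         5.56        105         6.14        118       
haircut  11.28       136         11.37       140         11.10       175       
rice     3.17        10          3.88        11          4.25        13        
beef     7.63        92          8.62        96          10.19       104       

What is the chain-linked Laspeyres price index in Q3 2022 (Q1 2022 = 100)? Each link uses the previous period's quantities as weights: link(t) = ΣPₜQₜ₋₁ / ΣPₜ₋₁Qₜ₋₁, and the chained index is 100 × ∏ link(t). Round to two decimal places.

116.07

Link Q1 2022→Q2 2022:
ΣP(Q2 2022)Q(Q1 2022) = 5.56×127 + 11.37×136 + 3.88×10 + 8.62×92 = 706.12 + 1546.32 + 38.8 + 793.04 = 3084.28
ΣP(Q1 2022)Q(Q1 2022) = 4.29×127 + 11.28×136 + 3.17×10 + 7.63×92 = 544.83 + 1534.08 + 31.7 + 701.96 = 2812.57
link = 3084.28/2812.57 = 1.096606
Link Q2 2022→Q3 2022:
ΣP(Q3 2022)Q(Q2 2022) = 6.14×105 + 11.10×140 + 4.25×11 + 10.19×96 = 644.7 + 1554 + 46.75 + 978.24 = 3223.69
ΣP(Q2 2022)Q(Q2 2022) = 5.56×105 + 11.37×140 + 3.88×11 + 8.62×96 = 583.8 + 1591.8 + 42.68 + 827.52 = 3045.8
link = 3223.69/3045.8 = 1.058405
Chained index = 100 × 1.096606 × 1.058405 = 116.0653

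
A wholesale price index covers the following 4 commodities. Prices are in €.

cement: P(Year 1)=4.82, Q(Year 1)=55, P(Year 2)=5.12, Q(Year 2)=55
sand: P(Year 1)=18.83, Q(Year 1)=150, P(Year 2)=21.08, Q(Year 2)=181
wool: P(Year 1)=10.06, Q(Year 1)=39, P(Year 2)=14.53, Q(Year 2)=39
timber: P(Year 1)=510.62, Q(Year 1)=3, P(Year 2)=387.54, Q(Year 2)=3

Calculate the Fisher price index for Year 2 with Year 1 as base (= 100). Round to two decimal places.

103.63

Laspeyres component (base-period weights):
ΣP(Year 2)Q(Year 1) = 5.12×55 + 21.08×150 + 14.53×39 + 387.54×3 = 281.6 + 3162 + 566.67 + 1162.62 = 5172.89
ΣP(Year 1)Q(Year 1) = 4.82×55 + 18.83×150 + 10.06×39 + 510.62×3 = 265.1 + 2824.5 + 392.34 + 1531.86 = 5013.8
L = 5172.89 / 5013.8 × 100 = 103.1730
Paasche component (current-period weights):
ΣP(Year 2)Q(Year 2) = 5.12×55 + 21.08×181 + 14.53×39 + 387.54×3 = 281.6 + 3815.48 + 566.67 + 1162.62 = 5826.37
ΣP(Year 1)Q(Year 2) = 4.82×55 + 18.83×181 + 10.06×39 + 510.62×3 = 265.1 + 3408.23 + 392.34 + 1531.86 = 5597.53
P = 5826.37 / 5597.53 × 100 = 104.0882
Fisher = √(L × P) = √(103.1730 × 104.0882) = 103.6296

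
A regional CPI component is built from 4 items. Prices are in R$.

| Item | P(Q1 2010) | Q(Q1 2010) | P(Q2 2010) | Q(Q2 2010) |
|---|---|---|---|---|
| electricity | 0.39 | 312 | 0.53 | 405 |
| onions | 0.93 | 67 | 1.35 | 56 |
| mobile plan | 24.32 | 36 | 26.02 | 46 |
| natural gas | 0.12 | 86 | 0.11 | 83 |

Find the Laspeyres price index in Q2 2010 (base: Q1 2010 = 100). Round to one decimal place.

Laspeyres price index uses base-period quantities as weights.
ΣP(Q2 2010)·Q(Q1 2010) = 0.53×312 + 1.35×67 + 26.02×36 + 0.11×86 = 165.36 + 90.45 + 936.72 + 9.46 = 1201.99
ΣP(Q1 2010)·Q(Q1 2010) = 0.39×312 + 0.93×67 + 24.32×36 + 0.12×86 = 121.68 + 62.31 + 875.52 + 10.32 = 1069.83
Index = 1201.99 / 1069.83 × 100 = 112.3534

112.4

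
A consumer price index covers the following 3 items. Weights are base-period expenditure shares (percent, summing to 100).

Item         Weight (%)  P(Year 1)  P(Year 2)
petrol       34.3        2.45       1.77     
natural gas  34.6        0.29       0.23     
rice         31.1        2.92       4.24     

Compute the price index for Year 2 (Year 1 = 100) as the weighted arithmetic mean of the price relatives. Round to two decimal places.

petrol: 34.3 × (1.77/2.45) = 34.3 × 0.722449 = 24.7800
natural gas: 34.6 × (0.23/0.29) = 34.6 × 0.793103 = 27.4414
rice: 31.1 × (4.24/2.92) = 31.1 × 1.452055 = 45.1589
Index = Σ wᵢ·(p₁ᵢ/p₀ᵢ) = 24.7800 + 27.4414 + 45.1589 = 97.3803

97.38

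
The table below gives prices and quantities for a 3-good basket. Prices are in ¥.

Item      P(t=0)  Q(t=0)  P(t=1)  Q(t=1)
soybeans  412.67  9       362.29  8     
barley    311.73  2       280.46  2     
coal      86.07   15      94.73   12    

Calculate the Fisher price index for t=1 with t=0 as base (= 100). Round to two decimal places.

Laspeyres component (base-period weights):
ΣP(t=1)Q(t=0) = 362.29×9 + 280.46×2 + 94.73×15 = 3260.61 + 560.92 + 1420.95 = 5242.48
ΣP(t=0)Q(t=0) = 412.67×9 + 311.73×2 + 86.07×15 = 3714.03 + 623.46 + 1291.05 = 5628.54
L = 5242.48 / 5628.54 × 100 = 93.1410
Paasche component (current-period weights):
ΣP(t=1)Q(t=1) = 362.29×8 + 280.46×2 + 94.73×12 = 2898.32 + 560.92 + 1136.76 = 4596
ΣP(t=0)Q(t=1) = 412.67×8 + 311.73×2 + 86.07×12 = 3301.36 + 623.46 + 1032.84 = 4957.66
P = 4596 / 4957.66 × 100 = 92.7050
Fisher = √(L × P) = √(93.1410 × 92.7050) = 92.9228

92.92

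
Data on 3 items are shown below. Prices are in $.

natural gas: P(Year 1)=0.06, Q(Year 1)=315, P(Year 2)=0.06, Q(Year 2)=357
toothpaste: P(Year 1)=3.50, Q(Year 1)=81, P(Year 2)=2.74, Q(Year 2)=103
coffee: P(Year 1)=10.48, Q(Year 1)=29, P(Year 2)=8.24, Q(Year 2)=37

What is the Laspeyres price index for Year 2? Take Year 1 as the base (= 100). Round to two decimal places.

Laspeyres price index uses base-period quantities as weights.
ΣP(Year 2)·Q(Year 1) = 0.06×315 + 2.74×81 + 8.24×29 = 18.9 + 221.94 + 238.96 = 479.8
ΣP(Year 1)·Q(Year 1) = 0.06×315 + 3.50×81 + 10.48×29 = 18.9 + 283.5 + 303.92 = 606.32
Index = 479.8 / 606.32 × 100 = 79.1331

79.13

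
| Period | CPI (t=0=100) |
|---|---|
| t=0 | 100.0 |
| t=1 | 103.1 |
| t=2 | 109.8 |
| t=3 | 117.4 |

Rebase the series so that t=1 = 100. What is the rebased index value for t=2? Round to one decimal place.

106.5

Rebased(t=2) = 109.8 / 103.1 × 100 = 106.4985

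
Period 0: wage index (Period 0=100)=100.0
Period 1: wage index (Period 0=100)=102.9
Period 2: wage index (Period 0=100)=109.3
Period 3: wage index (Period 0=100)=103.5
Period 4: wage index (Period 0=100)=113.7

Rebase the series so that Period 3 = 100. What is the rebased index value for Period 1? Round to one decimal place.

99.4

Rebased(Period 1) = 102.9 / 103.5 × 100 = 99.4203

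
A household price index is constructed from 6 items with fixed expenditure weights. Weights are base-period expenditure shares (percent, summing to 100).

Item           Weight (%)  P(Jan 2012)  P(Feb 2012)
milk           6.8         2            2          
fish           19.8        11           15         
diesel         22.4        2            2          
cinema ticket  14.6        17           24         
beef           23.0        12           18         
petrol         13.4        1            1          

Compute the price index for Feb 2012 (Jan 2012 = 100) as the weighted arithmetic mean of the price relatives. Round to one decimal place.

milk: 6.8 × (2/2) = 6.8 × 1.000000 = 6.8000
fish: 19.8 × (15/11) = 19.8 × 1.363636 = 27.0000
diesel: 22.4 × (2/2) = 22.4 × 1.000000 = 22.4000
cinema ticket: 14.6 × (24/17) = 14.6 × 1.411765 = 20.6118
beef: 23.0 × (18/12) = 23.0 × 1.500000 = 34.5000
petrol: 13.4 × (1/1) = 13.4 × 1.000000 = 13.4000
Index = Σ wᵢ·(p₁ᵢ/p₀ᵢ) = 6.8000 + 27.0000 + 22.4000 + 20.6118 + 34.5000 + 13.4000 = 124.7118

124.7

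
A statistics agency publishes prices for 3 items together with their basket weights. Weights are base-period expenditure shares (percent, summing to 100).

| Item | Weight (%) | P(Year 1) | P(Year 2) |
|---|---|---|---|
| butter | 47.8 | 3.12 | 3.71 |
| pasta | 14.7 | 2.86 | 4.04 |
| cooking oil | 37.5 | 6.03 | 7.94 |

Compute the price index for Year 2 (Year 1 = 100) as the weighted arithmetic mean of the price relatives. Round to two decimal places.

126.98

butter: 47.8 × (3.71/3.12) = 47.8 × 1.189103 = 56.8391
pasta: 14.7 × (4.04/2.86) = 14.7 × 1.412587 = 20.7650
cooking oil: 37.5 × (7.94/6.03) = 37.5 × 1.316750 = 49.3781
Index = Σ wᵢ·(p₁ᵢ/p₀ᵢ) = 56.8391 + 20.7650 + 49.3781 = 126.9822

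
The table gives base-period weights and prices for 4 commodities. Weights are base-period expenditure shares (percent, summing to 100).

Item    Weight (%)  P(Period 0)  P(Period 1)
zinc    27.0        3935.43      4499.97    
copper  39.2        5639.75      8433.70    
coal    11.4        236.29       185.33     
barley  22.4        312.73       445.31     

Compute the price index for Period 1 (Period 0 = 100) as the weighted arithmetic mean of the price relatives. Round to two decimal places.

130.33

zinc: 27.0 × (4499.97/3935.43) = 27.0 × 1.143451 = 30.8732
copper: 39.2 × (8433.70/5639.75) = 39.2 × 1.495403 = 58.6198
coal: 11.4 × (185.33/236.29) = 11.4 × 0.784333 = 8.9414
barley: 22.4 × (445.31/312.73) = 22.4 × 1.423944 = 31.8963
Index = Σ wᵢ·(p₁ᵢ/p₀ᵢ) = 30.8732 + 58.6198 + 8.9414 + 31.8963 = 130.3307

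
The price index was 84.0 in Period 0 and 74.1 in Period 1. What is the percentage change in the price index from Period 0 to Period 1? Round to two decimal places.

-11.79%

Change = (74.1 − 84.0) / 84.0 × 100
       = -9.9 / 84.0 × 100 = -11.7857%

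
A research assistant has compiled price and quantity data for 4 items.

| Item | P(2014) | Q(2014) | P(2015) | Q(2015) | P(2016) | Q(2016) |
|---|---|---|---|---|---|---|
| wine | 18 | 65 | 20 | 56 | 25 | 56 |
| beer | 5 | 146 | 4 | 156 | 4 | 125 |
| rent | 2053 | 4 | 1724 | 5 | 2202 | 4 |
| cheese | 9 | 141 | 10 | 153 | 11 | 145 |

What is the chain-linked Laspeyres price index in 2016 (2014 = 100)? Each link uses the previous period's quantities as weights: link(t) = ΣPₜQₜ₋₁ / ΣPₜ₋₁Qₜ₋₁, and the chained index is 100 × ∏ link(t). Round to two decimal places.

110.79

Link 2014→2015:
ΣP(2015)Q(2014) = 20×65 + 4×146 + 1724×4 + 10×141 = 1300 + 584 + 6896 + 1410 = 10190
ΣP(2014)Q(2014) = 18×65 + 5×146 + 2053×4 + 9×141 = 1170 + 730 + 8212 + 1269 = 11381
link = 10190/11381 = 0.895352
Link 2015→2016:
ΣP(2016)Q(2015) = 25×56 + 4×156 + 2202×5 + 11×153 = 1400 + 624 + 11010 + 1683 = 14717
ΣP(2015)Q(2015) = 20×56 + 4×156 + 1724×5 + 10×153 = 1120 + 624 + 8620 + 1530 = 11894
link = 14717/11894 = 1.237347
Chained index = 100 × 0.895352 × 1.237347 = 110.7861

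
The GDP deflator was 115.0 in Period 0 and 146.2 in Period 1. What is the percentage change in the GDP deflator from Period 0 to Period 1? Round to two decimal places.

27.13%

Change = (146.2 − 115.0) / 115.0 × 100
       = 31.2 / 115.0 × 100 = 27.1304%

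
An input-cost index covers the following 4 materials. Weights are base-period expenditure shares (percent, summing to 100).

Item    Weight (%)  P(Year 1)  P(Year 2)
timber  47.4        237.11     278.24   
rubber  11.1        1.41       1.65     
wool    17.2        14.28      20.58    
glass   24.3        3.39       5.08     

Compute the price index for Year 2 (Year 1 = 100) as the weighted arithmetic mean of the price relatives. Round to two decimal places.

129.81

timber: 47.4 × (278.24/237.11) = 47.4 × 1.173464 = 55.6222
rubber: 11.1 × (1.65/1.41) = 11.1 × 1.170213 = 12.9894
wool: 17.2 × (20.58/14.28) = 17.2 × 1.441176 = 24.7882
glass: 24.3 × (5.08/3.39) = 24.3 × 1.498525 = 36.4142
Index = Σ wᵢ·(p₁ᵢ/p₀ᵢ) = 55.6222 + 12.9894 + 24.7882 + 36.4142 = 129.8139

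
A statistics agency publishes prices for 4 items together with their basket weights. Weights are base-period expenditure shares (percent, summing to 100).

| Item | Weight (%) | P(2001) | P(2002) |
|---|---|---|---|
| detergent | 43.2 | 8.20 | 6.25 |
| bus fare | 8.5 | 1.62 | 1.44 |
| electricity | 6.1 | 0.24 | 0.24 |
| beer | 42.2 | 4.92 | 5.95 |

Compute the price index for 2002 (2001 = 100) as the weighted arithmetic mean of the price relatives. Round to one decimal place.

detergent: 43.2 × (6.25/8.20) = 43.2 × 0.762195 = 32.9268
bus fare: 8.5 × (1.44/1.62) = 8.5 × 0.888889 = 7.5556
electricity: 6.1 × (0.24/0.24) = 6.1 × 1.000000 = 6.1000
beer: 42.2 × (5.95/4.92) = 42.2 × 1.209350 = 51.0346
Index = Σ wᵢ·(p₁ᵢ/p₀ᵢ) = 32.9268 + 7.5556 + 6.1000 + 51.0346 = 97.6169

97.6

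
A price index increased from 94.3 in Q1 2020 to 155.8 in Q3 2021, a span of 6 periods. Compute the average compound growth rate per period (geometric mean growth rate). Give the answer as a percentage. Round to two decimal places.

Growth factor = (155.8/94.3)^(1/6) = (1.652174)^(1/6) = 1.087283
Growth rate = 1.087283 − 1 = 0.087283 = 8.7283%

8.73%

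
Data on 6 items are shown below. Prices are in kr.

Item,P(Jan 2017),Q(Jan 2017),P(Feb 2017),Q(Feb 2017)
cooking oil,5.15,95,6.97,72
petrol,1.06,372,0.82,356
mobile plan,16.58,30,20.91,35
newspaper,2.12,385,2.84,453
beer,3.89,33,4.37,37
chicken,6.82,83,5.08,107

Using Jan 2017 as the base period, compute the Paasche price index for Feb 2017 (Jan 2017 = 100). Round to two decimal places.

111.22

Paasche price index uses current-period quantities as weights.
ΣP(Feb 2017)·Q(Feb 2017) = 6.97×72 + 0.82×356 + 20.91×35 + 2.84×453 + 4.37×37 + 5.08×107 = 501.84 + 291.92 + 731.85 + 1286.52 + 161.69 + 543.56 = 3517.38
ΣP(Jan 2017)·Q(Feb 2017) = 5.15×72 + 1.06×356 + 16.58×35 + 2.12×453 + 3.89×37 + 6.82×107 = 370.8 + 377.36 + 580.3 + 960.36 + 143.93 + 729.74 = 3162.49
Index = 3517.38 / 3162.49 × 100 = 111.2219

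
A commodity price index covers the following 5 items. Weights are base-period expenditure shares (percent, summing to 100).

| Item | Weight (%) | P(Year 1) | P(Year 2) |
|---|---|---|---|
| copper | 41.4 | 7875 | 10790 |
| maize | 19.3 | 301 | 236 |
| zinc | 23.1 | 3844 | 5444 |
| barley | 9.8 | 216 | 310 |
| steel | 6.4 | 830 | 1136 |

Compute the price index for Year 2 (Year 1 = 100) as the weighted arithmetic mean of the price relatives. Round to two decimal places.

copper: 41.4 × (10790/7875) = 41.4 × 1.370159 = 56.7246
maize: 19.3 × (236/301) = 19.3 × 0.784053 = 15.1322
zinc: 23.1 × (5444/3844) = 23.1 × 1.416233 = 32.7150
barley: 9.8 × (310/216) = 9.8 × 1.435185 = 14.0648
steel: 6.4 × (1136/830) = 6.4 × 1.368675 = 8.7595
Index = Σ wᵢ·(p₁ᵢ/p₀ᵢ) = 56.7246 + 15.1322 + 32.7150 + 14.0648 + 8.7595 = 127.3961

127.40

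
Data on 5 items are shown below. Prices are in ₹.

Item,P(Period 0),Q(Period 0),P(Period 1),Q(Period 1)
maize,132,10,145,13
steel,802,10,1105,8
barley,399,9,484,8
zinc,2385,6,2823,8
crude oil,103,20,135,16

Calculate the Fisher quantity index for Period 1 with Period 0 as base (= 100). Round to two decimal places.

108.59

Laspeyres component (base-period weights):
ΣP(Period 0)Q(Period 1) = 132×13 + 802×8 + 399×8 + 2385×8 + 103×16 = 1716 + 6416 + 3192 + 19080 + 1648 = 32052
ΣP(Period 0)Q(Period 0) = 132×10 + 802×10 + 399×9 + 2385×6 + 103×20 = 1320 + 8020 + 3591 + 14310 + 2060 = 29301
L = 32052 / 29301 × 100 = 109.3888
Paasche component (current-period weights):
ΣP(Period 1)Q(Period 1) = 145×13 + 1105×8 + 484×8 + 2823×8 + 135×16 = 1885 + 8840 + 3872 + 22584 + 2160 = 39341
ΣP(Period 1)Q(Period 0) = 145×10 + 1105×10 + 484×9 + 2823×6 + 135×20 = 1450 + 11050 + 4356 + 16938 + 2700 = 36494
P = 39341 / 36494 × 100 = 107.8013
Fisher = √(L × P) = √(109.3888 × 107.8013) = 108.5921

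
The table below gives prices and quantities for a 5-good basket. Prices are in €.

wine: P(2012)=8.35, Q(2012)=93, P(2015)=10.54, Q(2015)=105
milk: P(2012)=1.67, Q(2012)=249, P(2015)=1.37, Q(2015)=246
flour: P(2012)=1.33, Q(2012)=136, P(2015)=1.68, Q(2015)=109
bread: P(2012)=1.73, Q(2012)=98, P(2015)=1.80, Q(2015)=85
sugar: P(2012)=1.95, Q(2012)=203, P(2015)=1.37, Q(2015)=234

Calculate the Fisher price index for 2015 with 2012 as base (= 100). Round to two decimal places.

Laspeyres component (base-period weights):
ΣP(2015)Q(2012) = 10.54×93 + 1.37×249 + 1.68×136 + 1.80×98 + 1.37×203 = 980.22 + 341.13 + 228.48 + 176.4 + 278.11 = 2004.34
ΣP(2012)Q(2012) = 8.35×93 + 1.67×249 + 1.33×136 + 1.73×98 + 1.95×203 = 776.55 + 415.83 + 180.88 + 169.54 + 395.85 = 1938.65
L = 2004.34 / 1938.65 × 100 = 103.3884
Paasche component (current-period weights):
ΣP(2015)Q(2015) = 10.54×105 + 1.37×246 + 1.68×109 + 1.80×85 + 1.37×234 = 1106.7 + 337.02 + 183.12 + 153 + 320.58 = 2100.42
ΣP(2012)Q(2015) = 8.35×105 + 1.67×246 + 1.33×109 + 1.73×85 + 1.95×234 = 876.75 + 410.82 + 144.97 + 147.05 + 456.3 = 2035.89
P = 2100.42 / 2035.89 × 100 = 103.1696
Fisher = √(L × P) = √(103.3884 × 103.1696) = 103.2790

103.28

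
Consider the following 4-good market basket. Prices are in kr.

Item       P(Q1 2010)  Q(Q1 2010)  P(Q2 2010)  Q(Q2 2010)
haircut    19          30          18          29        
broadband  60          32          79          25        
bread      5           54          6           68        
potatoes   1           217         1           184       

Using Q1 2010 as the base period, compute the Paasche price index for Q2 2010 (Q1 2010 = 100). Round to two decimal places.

Paasche price index uses current-period quantities as weights.
ΣP(Q2 2010)·Q(Q2 2010) = 18×29 + 79×25 + 6×68 + 1×184 = 522 + 1975 + 408 + 184 = 3089
ΣP(Q1 2010)·Q(Q2 2010) = 19×29 + 60×25 + 5×68 + 1×184 = 551 + 1500 + 340 + 184 = 2575
Index = 3089 / 2575 × 100 = 119.9612

119.96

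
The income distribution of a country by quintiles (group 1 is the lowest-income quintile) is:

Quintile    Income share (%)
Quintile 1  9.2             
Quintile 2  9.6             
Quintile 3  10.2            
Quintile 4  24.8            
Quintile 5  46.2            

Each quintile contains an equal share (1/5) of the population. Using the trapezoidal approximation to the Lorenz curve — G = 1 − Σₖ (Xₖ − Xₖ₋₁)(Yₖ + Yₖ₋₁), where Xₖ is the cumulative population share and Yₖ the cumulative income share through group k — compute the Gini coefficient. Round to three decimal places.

0.357

Cumulative income shares Yₖ: 0.0920, 0.1880, 0.2900, 0.5380, 1.0000
Σ (Xₖ−Xₖ₋₁)(Yₖ+Yₖ₋₁) = (1/5)(0.0920+0.0000) + (1/5)(0.1880+0.0920) + (1/5)(0.2900+0.1880) + (1/5)(0.5380+0.2900) + (1/5)(1.0000+0.5380)
  = 0.0184 + 0.0560 + 0.0956 + 0.1656 + 0.3076 = 0.6432
G = 1 − 0.6432 = 0.3568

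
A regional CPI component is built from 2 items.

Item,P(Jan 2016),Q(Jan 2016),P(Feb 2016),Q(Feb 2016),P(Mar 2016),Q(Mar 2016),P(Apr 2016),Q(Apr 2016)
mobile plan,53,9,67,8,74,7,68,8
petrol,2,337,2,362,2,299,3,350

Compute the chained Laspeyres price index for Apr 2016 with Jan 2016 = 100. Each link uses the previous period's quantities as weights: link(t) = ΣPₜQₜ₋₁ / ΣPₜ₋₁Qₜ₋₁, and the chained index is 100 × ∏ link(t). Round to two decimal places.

142.56

Link Jan 2016→Feb 2016:
ΣP(Feb 2016)Q(Jan 2016) = 67×9 + 2×337 = 603 + 674 = 1277
ΣP(Jan 2016)Q(Jan 2016) = 53×9 + 2×337 = 477 + 674 = 1151
link = 1277/1151 = 1.109470
Link Feb 2016→Mar 2016:
ΣP(Mar 2016)Q(Feb 2016) = 74×8 + 2×362 = 592 + 724 = 1316
ΣP(Feb 2016)Q(Feb 2016) = 67×8 + 2×362 = 536 + 724 = 1260
link = 1316/1260 = 1.044444
Link Mar 2016→Apr 2016:
ΣP(Apr 2016)Q(Mar 2016) = 68×7 + 3×299 = 476 + 897 = 1373
ΣP(Mar 2016)Q(Mar 2016) = 74×7 + 2×299 = 518 + 598 = 1116
link = 1373/1116 = 1.230287
Chained index = 100 × 1.109470 × 1.044444 × 1.230287 = 142.5631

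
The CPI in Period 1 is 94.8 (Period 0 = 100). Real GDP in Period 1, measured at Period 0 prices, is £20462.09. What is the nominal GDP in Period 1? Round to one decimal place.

19398.1

Nominal = Real × (Index/100) = 20462.09 × (94.8/100)
        = 20462.09 × 0.948 = 19398.0613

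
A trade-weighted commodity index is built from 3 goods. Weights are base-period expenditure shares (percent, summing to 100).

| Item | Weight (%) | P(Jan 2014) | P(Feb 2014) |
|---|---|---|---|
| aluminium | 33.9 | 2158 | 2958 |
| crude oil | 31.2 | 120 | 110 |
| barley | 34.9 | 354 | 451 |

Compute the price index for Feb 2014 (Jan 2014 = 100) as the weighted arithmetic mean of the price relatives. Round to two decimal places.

aluminium: 33.9 × (2958/2158) = 33.9 × 1.370714 = 46.4672
crude oil: 31.2 × (110/120) = 31.2 × 0.916667 = 28.6000
barley: 34.9 × (451/354) = 34.9 × 1.274011 = 44.4630
Index = Σ wᵢ·(p₁ᵢ/p₀ᵢ) = 46.4672 + 28.6000 + 44.4630 = 119.5302

119.53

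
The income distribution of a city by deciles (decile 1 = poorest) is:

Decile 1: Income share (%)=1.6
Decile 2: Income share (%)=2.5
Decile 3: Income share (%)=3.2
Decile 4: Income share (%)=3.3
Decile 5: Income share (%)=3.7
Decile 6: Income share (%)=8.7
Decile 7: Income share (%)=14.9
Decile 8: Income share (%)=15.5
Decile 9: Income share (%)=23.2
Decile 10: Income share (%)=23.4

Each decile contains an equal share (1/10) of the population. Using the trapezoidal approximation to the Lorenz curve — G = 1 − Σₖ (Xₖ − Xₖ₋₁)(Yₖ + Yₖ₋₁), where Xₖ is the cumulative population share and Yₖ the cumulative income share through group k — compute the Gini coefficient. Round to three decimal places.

Cumulative income shares Yₖ: 0.0160, 0.0410, 0.0730, 0.1060, 0.1430, 0.2300, 0.3790, 0.5340, 0.7660, 1.0000
Σ (Xₖ−Xₖ₋₁)(Yₖ+Yₖ₋₁) = (1/10)(0.0160+0.0000) + (1/10)(0.0410+0.0160) + (1/10)(0.0730+0.0410) + (1/10)(0.1060+0.0730) + (1/10)(0.1430+0.1060) + (1/10)(0.2300+0.1430) + (1/10)(0.3790+0.2300) + (1/10)(0.5340+0.3790) + (1/10)(0.7660+0.5340) + (1/10)(1.0000+0.7660)
  = 0.0016 + 0.0057 + 0.0114 + 0.0179 + 0.0249 + 0.0373 + 0.0609 + 0.0913 + 0.1300 + 0.1766 = 0.5576
G = 1 − 0.5576 = 0.4424

0.442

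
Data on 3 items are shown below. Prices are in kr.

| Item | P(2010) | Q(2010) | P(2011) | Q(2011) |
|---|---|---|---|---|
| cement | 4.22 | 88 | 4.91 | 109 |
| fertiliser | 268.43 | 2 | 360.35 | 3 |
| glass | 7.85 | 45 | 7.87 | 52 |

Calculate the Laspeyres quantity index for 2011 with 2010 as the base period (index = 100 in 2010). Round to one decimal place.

Laspeyres quantity index uses base-period prices as weights.
ΣP(2010)·Q(2011) = 4.22×109 + 268.43×3 + 7.85×52 = 459.98 + 805.29 + 408.2 = 1673.47
ΣP(2010)·Q(2010) = 4.22×88 + 268.43×2 + 7.85×45 = 371.36 + 536.86 + 353.25 = 1261.47
Index = 1673.47 / 1261.47 × 100 = 132.6603

132.7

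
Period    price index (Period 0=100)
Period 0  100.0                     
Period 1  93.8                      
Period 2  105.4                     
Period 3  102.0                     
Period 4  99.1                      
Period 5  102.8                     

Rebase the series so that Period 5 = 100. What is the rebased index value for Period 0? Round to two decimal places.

97.28

Rebased(Period 0) = 100.0 / 102.8 × 100 = 97.2763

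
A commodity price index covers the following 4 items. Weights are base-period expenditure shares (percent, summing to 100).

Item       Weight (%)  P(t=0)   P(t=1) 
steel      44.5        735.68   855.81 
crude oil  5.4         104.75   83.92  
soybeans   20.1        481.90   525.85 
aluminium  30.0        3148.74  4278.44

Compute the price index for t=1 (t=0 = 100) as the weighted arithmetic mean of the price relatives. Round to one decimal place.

steel: 44.5 × (855.81/735.68) = 44.5 × 1.163291 = 51.7665
crude oil: 5.4 × (83.92/104.75) = 5.4 × 0.801146 = 4.3262
soybeans: 20.1 × (525.85/481.90) = 20.1 × 1.091201 = 21.9332
aluminium: 30.0 × (4278.44/3148.74) = 30.0 × 1.358778 = 40.7634
Index = Σ wᵢ·(p₁ᵢ/p₀ᵢ) = 51.7665 + 4.3262 + 21.9332 + 40.7634 = 118.7891

118.8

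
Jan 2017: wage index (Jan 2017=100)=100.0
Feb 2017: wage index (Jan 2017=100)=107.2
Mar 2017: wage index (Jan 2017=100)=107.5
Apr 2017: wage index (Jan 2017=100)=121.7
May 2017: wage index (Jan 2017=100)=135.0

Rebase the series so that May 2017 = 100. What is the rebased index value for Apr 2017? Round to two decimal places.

Rebased(Apr 2017) = 121.7 / 135.0 × 100 = 90.1481

90.15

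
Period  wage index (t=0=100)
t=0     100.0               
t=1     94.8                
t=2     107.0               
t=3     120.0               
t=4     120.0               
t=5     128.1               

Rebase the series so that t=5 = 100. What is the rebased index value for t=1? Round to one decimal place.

74.0

Rebased(t=1) = 94.8 / 128.1 × 100 = 74.0047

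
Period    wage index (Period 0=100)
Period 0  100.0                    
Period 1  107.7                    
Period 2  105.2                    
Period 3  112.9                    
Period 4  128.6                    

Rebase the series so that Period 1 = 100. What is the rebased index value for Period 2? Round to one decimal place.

Rebased(Period 2) = 105.2 / 107.7 × 100 = 97.6787

97.7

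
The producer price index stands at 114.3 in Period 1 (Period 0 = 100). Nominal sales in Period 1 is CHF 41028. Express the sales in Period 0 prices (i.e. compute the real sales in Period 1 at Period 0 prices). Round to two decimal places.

35895.01

Real = Nominal ÷ (Index/100) = 41028 ÷ (114.3/100)
     = 41028 ÷ 1.143 = 35895.0131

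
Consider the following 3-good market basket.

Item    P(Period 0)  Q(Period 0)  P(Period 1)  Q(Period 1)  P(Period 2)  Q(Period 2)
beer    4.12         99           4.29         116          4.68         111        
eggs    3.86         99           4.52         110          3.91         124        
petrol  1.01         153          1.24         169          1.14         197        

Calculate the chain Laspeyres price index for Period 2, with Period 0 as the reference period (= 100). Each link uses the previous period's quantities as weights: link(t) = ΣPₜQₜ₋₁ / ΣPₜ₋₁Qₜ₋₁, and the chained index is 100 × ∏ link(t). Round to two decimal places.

108.81

Link Period 0→Period 1:
ΣP(Period 1)Q(Period 0) = 4.29×99 + 4.52×99 + 1.24×153 = 424.71 + 447.48 + 189.72 = 1061.91
ΣP(Period 0)Q(Period 0) = 4.12×99 + 3.86×99 + 1.01×153 = 407.88 + 382.14 + 154.53 = 944.55
link = 1061.91/944.55 = 1.124250
Link Period 1→Period 2:
ΣP(Period 2)Q(Period 1) = 4.68×116 + 3.91×110 + 1.14×169 = 542.88 + 430.1 + 192.66 = 1165.64
ΣP(Period 1)Q(Period 1) = 4.29×116 + 4.52×110 + 1.24×169 = 497.64 + 497.2 + 209.56 = 1204.4
link = 1165.64/1204.4 = 0.967818
Chained index = 100 × 1.124250 × 0.967818 = 108.8069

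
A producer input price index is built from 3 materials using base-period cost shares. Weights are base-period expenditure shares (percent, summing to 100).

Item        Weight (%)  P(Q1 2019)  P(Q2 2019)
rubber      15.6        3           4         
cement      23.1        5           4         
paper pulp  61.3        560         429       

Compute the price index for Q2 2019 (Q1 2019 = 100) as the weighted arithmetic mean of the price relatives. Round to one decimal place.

rubber: 15.6 × (4/3) = 15.6 × 1.333333 = 20.8000
cement: 23.1 × (4/5) = 23.1 × 0.800000 = 18.4800
paper pulp: 61.3 × (429/560) = 61.3 × 0.766071 = 46.9602
Index = Σ wᵢ·(p₁ᵢ/p₀ᵢ) = 20.8000 + 18.4800 + 46.9602 = 86.2402

86.2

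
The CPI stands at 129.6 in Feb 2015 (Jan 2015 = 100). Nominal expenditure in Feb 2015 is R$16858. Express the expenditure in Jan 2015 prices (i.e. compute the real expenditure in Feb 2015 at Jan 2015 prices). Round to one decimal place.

13007.7

Real = Nominal ÷ (Index/100) = 16858 ÷ (129.6/100)
     = 16858 ÷ 1.296 = 13007.7160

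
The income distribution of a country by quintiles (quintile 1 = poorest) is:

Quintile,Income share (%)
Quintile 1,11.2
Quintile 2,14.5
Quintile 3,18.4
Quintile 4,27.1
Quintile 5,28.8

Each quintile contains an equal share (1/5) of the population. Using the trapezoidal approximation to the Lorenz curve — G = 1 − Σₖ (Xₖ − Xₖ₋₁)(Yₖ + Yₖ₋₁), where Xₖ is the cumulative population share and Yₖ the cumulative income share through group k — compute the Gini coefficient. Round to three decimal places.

0.191

Cumulative income shares Yₖ: 0.1120, 0.2570, 0.4410, 0.7120, 1.0000
Σ (Xₖ−Xₖ₋₁)(Yₖ+Yₖ₋₁) = (1/5)(0.1120+0.0000) + (1/5)(0.2570+0.1120) + (1/5)(0.4410+0.2570) + (1/5)(0.7120+0.4410) + (1/5)(1.0000+0.7120)
  = 0.0224 + 0.0738 + 0.1396 + 0.2306 + 0.3424 = 0.8088
G = 1 − 0.8088 = 0.1912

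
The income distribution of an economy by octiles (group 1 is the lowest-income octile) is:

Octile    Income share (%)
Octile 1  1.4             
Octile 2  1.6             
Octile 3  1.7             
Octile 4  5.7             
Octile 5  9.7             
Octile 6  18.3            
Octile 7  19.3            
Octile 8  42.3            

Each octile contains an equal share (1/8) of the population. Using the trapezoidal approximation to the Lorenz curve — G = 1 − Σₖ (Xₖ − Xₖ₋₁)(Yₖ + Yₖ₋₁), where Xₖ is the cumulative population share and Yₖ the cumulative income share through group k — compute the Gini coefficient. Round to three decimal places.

0.536

Cumulative income shares Yₖ: 0.0140, 0.0300, 0.0470, 0.1040, 0.2010, 0.3840, 0.5770, 1.0000
Σ (Xₖ−Xₖ₋₁)(Yₖ+Yₖ₋₁) = (1/8)(0.0140+0.0000) + (1/8)(0.0300+0.0140) + (1/8)(0.0470+0.0300) + (1/8)(0.1040+0.0470) + (1/8)(0.2010+0.1040) + (1/8)(0.3840+0.2010) + (1/8)(0.5770+0.3840) + (1/8)(1.0000+0.5770)
  = 0.0017 + 0.0055 + 0.0096 + 0.0189 + 0.0381 + 0.0731 + 0.1201 + 0.1971 = 0.4642
G = 1 − 0.4642 = 0.5357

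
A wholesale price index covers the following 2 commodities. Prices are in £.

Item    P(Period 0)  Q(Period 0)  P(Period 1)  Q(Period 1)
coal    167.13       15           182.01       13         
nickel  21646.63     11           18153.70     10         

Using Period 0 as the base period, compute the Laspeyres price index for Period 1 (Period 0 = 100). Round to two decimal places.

84.12

Laspeyres price index uses base-period quantities as weights.
ΣP(Period 1)·Q(Period 0) = 182.01×15 + 18153.70×11 = 2730.15 + 199690.7 = 202420.85
ΣP(Period 0)·Q(Period 0) = 167.13×15 + 21646.63×11 = 2506.95 + 238112.93 = 240619.88
Index = 202420.85 / 240619.88 × 100 = 84.1247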